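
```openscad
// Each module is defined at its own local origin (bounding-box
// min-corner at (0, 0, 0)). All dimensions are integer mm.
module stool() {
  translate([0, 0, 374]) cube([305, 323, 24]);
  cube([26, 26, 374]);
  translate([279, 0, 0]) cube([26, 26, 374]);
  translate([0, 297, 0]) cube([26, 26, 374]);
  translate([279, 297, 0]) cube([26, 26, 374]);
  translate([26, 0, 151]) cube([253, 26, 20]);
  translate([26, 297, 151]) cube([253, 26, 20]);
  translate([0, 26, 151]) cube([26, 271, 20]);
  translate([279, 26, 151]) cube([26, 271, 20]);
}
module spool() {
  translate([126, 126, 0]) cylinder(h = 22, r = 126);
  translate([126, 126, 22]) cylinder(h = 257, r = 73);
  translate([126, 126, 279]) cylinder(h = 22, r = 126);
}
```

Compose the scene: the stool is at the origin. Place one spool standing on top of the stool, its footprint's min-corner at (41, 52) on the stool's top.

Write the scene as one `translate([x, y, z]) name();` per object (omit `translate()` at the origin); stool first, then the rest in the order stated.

stool();
translate([41, 52, 398]) spool();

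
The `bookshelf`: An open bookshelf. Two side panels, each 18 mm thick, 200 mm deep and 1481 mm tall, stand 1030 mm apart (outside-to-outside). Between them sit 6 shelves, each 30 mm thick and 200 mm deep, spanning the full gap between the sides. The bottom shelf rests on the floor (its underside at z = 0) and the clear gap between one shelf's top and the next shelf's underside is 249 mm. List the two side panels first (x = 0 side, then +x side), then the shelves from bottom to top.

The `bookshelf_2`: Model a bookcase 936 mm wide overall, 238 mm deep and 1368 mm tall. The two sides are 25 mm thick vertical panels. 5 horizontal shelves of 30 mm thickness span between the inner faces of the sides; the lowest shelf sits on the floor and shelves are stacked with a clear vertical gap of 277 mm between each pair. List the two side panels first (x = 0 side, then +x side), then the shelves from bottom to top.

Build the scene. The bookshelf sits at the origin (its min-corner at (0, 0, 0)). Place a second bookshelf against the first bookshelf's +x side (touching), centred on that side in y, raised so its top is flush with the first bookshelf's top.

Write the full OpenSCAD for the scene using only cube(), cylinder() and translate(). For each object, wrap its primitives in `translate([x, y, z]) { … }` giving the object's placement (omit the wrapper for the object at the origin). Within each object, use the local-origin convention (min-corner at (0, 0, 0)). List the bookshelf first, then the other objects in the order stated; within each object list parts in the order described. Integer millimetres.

cube([18, 200, 1481]);
translate([1012, 0, 0]) cube([18, 200, 1481]);
translate([18, 0, 0]) cube([994, 200, 30]);
translate([18, 0, 279]) cube([994, 200, 30]);
translate([18, 0, 558]) cube([994, 200, 30]);
translate([18, 0, 837]) cube([994, 200, 30]);
translate([18, 0, 1116]) cube([994, 200, 30]);
translate([18, 0, 1395]) cube([994, 200, 30]);
translate([1030, -19, 113]) {
  cube([25, 238, 1368]);
  translate([911, 0, 0]) cube([25, 238, 1368]);
  translate([25, 0, 0]) cube([886, 238, 30]);
  translate([25, 0, 307]) cube([886, 238, 30]);
  translate([25, 0, 614]) cube([886, 238, 30]);
  translate([25, 0, 921]) cube([886, 238, 30]);
  translate([25, 0, 1228]) cube([886, 238, 30]);
}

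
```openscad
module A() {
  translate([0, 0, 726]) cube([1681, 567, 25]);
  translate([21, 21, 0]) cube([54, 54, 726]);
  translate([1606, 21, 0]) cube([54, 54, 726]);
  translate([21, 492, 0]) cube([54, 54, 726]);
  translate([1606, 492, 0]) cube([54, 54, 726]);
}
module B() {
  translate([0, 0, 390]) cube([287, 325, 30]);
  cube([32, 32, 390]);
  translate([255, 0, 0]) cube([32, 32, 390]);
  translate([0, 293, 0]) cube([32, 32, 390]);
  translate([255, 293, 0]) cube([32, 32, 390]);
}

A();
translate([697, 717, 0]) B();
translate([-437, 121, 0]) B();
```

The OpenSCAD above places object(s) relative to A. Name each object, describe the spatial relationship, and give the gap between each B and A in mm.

Each stool's nearest face is 150 mm from the table's bounding box.

A is a table. B is a stool. Two stools sit around the table at the +y, −x sides. The gap between each stool and the table is 150 mm.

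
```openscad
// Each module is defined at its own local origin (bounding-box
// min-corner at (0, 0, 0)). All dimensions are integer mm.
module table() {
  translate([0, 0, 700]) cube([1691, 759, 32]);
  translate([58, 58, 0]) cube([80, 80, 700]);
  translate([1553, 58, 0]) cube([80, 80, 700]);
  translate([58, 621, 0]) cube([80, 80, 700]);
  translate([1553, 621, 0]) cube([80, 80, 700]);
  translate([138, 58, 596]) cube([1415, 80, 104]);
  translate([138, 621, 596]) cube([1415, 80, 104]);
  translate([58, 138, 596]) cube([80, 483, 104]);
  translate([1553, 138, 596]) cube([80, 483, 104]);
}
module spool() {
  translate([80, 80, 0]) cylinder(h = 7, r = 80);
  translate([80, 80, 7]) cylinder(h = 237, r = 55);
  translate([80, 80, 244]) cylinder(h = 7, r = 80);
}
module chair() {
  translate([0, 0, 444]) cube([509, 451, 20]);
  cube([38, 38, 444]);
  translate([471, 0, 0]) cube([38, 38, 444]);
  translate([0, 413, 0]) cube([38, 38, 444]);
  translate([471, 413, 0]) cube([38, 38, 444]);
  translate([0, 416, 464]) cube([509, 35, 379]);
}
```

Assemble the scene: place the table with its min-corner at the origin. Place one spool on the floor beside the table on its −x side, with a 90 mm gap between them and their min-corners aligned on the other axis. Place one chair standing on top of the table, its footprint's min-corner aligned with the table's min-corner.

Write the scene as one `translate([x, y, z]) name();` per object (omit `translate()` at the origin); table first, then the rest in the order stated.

table();
translate([-250, 0, 0]) spool();
translate([0, 0, 732]) chair();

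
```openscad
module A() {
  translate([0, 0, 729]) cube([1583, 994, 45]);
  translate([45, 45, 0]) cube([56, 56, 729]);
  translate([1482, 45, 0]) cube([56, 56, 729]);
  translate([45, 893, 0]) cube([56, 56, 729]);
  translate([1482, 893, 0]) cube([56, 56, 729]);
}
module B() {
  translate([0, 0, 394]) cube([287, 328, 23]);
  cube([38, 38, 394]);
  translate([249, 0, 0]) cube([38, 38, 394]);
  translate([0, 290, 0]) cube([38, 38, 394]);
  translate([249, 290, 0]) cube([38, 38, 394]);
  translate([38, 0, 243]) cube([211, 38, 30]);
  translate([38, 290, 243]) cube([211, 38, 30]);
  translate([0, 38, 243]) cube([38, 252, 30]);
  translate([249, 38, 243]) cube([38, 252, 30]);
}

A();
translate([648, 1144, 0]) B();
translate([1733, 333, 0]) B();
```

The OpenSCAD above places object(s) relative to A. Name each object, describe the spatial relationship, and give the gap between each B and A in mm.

A is a table. B is a stool. Two stools sit around the table at the +y, +x sides. The gap between each stool and the table is 150 mm.

Each stool's nearest face is 150 mm from the table's bounding box.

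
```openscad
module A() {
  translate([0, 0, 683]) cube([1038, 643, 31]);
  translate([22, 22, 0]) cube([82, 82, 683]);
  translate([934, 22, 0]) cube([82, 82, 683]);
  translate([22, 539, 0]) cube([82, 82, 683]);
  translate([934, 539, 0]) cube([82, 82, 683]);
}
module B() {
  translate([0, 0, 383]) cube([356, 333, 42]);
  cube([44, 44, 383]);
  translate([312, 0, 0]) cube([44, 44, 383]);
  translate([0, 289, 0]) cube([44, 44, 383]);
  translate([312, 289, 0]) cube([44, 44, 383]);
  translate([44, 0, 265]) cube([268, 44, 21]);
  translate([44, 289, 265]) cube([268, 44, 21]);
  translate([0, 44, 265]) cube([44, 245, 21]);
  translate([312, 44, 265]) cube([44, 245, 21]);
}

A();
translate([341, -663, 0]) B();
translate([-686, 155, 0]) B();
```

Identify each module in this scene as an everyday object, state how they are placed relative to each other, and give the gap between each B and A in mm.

Each stool's nearest face is 330 mm from the table's bounding box.

A is a table. B is a stool. Two stools sit around the table at the −y, −x sides. The gap between each stool and the table is 330 mm.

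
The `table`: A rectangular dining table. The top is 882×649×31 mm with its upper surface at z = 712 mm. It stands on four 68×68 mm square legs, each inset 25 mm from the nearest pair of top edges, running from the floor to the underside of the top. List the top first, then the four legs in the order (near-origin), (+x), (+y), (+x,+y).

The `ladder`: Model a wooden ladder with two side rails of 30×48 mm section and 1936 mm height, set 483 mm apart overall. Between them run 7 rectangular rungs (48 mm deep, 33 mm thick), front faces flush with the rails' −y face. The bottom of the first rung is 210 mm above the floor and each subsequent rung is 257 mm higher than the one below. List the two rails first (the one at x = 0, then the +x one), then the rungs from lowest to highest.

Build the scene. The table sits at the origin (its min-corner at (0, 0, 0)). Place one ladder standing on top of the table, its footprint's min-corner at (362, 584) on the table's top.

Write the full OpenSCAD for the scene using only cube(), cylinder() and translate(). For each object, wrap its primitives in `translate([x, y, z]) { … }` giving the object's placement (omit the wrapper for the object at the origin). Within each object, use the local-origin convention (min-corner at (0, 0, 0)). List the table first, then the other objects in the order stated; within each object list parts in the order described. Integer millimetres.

translate([0, 0, 681]) cube([882, 649, 31]);
translate([25, 25, 0]) cube([68, 68, 681]);
translate([789, 25, 0]) cube([68, 68, 681]);
translate([25, 556, 0]) cube([68, 68, 681]);
translate([789, 556, 0]) cube([68, 68, 681]);
translate([362, 584, 712]) {
  cube([30, 48, 1936]);
  translate([453, 0, 0]) cube([30, 48, 1936]);
  translate([30, 0, 210]) cube([423, 48, 33]);
  translate([30, 0, 467]) cube([423, 48, 33]);
  translate([30, 0, 724]) cube([423, 48, 33]);
  translate([30, 0, 981]) cube([423, 48, 33]);
  translate([30, 0, 1238]) cube([423, 48, 33]);
  translate([30, 0, 1495]) cube([423, 48, 33]);
  translate([30, 0, 1752]) cube([423, 48, 33]);
}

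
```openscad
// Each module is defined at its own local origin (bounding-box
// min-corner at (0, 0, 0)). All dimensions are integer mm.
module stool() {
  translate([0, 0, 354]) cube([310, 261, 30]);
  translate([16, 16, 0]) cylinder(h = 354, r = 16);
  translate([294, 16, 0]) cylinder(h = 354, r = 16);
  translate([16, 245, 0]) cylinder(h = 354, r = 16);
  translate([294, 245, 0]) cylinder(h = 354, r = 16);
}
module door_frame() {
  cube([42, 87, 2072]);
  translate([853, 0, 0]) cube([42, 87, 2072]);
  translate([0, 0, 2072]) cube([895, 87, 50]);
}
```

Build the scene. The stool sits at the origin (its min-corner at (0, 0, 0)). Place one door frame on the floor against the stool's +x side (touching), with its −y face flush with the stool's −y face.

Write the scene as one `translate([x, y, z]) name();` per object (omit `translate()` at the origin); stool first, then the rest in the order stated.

stool();
translate([310, 0, 0]) door_frame();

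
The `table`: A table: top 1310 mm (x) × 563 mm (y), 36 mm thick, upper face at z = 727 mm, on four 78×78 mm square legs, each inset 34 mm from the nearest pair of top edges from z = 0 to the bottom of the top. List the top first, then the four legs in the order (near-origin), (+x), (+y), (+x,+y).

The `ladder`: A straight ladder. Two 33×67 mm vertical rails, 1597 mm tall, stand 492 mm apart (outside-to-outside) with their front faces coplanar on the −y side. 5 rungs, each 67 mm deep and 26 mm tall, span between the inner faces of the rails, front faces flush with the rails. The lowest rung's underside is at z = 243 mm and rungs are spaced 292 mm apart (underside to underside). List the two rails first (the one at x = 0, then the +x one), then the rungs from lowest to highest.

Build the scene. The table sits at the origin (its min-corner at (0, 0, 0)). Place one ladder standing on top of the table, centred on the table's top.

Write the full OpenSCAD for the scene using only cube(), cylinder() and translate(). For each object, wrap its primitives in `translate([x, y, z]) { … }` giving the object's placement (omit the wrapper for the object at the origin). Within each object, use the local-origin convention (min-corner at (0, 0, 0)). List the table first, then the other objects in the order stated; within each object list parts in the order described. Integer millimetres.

translate([0, 0, 691]) cube([1310, 563, 36]);
translate([34, 34, 0]) cube([78, 78, 691]);
translate([1198, 34, 0]) cube([78, 78, 691]);
translate([34, 451, 0]) cube([78, 78, 691]);
translate([1198, 451, 0]) cube([78, 78, 691]);
translate([409, 248, 727]) {
  cube([33, 67, 1597]);
  translate([459, 0, 0]) cube([33, 67, 1597]);
  translate([33, 0, 243]) cube([426, 67, 26]);
  translate([33, 0, 535]) cube([426, 67, 26]);
  translate([33, 0, 827]) cube([426, 67, 26]);
  translate([33, 0, 1119]) cube([426, 67, 26]);
  translate([33, 0, 1411]) cube([426, 67, 26]);
}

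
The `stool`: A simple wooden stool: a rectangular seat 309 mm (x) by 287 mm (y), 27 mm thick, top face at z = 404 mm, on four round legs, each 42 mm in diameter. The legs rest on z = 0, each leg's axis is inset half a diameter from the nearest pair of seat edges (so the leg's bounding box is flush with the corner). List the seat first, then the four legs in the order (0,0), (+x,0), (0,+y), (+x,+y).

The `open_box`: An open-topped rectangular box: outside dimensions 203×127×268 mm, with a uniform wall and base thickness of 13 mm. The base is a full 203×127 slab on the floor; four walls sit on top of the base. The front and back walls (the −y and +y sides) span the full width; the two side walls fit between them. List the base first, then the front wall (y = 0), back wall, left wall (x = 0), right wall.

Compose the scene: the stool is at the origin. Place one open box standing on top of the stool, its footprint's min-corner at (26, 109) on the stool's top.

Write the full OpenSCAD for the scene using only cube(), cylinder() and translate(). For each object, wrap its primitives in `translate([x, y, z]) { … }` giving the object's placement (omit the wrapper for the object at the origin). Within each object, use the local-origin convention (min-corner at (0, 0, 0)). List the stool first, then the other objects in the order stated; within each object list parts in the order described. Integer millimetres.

translate([0, 0, 377]) cube([309, 287, 27]);
translate([21, 21, 0]) cylinder(h = 377, r = 21);
translate([288, 21, 0]) cylinder(h = 377, r = 21);
translate([21, 266, 0]) cylinder(h = 377, r = 21);
translate([288, 266, 0]) cylinder(h = 377, r = 21);
translate([26, 109, 404]) {
  cube([203, 127, 13]);
  translate([0, 0, 13]) cube([203, 13, 255]);
  translate([0, 114, 13]) cube([203, 13, 255]);
  translate([0, 13, 13]) cube([13, 101, 255]);
  translate([190, 13, 13]) cube([13, 101, 255]);
}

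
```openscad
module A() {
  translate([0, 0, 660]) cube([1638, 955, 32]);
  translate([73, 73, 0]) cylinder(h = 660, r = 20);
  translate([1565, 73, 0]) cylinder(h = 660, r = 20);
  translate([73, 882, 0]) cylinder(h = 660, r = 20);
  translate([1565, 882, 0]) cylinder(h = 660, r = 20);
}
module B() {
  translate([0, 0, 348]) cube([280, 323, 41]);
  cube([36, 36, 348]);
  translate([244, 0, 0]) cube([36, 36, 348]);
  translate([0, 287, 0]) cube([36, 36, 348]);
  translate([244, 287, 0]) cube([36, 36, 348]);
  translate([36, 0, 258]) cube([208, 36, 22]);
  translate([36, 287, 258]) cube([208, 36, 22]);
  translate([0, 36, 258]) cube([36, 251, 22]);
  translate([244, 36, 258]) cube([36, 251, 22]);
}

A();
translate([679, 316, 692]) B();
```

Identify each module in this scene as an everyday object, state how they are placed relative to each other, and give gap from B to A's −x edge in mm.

A is a table. B is a stool. The stool is on top of the table, centred. The gap from the stool to the table's −x edge is 679 mm.

The stool's min-x is at 679; the table's min-x is 0; gap = 679 mm.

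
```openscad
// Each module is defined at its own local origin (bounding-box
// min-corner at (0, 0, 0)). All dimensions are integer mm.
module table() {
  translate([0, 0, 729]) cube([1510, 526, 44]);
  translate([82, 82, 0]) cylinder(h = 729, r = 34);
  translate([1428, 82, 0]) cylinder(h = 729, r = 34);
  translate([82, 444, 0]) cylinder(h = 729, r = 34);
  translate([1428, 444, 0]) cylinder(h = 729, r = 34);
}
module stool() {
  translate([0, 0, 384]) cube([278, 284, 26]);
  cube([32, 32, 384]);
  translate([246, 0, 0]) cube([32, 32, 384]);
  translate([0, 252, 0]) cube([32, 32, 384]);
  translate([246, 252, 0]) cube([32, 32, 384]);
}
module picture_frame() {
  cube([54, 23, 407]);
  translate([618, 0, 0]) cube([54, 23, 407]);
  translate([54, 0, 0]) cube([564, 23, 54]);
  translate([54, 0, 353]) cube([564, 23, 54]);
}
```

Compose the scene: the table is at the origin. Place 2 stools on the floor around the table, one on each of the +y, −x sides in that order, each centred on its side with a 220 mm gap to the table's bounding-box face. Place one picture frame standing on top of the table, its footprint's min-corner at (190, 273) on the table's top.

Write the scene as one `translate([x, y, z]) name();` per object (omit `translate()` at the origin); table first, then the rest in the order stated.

table();
translate([616, 746, 0]) stool();
translate([-498, 121, 0]) stool();
translate([190, 273, 773]) picture_frame();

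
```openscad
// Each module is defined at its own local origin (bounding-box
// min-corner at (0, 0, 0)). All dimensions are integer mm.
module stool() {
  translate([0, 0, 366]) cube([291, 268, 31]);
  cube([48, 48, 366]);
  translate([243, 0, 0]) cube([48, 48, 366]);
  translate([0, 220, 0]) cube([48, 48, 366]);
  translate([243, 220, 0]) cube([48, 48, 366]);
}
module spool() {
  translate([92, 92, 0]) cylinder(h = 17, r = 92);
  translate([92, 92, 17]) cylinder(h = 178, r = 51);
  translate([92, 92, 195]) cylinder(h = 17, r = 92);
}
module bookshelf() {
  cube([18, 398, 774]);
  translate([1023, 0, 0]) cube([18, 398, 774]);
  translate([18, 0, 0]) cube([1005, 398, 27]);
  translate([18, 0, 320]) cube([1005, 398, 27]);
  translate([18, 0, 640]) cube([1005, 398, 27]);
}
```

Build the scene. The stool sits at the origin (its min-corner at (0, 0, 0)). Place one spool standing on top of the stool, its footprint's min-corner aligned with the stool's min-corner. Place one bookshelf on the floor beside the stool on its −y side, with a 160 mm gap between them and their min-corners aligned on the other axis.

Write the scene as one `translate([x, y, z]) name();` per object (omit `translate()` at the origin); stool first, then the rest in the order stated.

stool();
translate([0, 0, 397]) spool();
translate([0, -558, 0]) bookshelf();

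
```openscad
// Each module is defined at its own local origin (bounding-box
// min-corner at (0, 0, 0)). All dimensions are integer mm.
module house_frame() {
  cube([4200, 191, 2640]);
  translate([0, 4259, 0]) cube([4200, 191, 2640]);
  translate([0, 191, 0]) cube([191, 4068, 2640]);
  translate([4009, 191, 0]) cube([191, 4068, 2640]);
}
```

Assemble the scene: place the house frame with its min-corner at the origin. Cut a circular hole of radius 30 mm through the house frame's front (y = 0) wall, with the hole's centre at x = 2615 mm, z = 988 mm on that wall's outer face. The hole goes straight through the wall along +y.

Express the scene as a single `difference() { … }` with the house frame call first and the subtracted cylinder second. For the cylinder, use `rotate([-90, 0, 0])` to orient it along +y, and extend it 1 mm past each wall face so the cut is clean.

difference() {
  house_frame();
  translate([2615, -1, 988]) rotate([-90, 0, 0]) cylinder(h = 193, r = 30);
}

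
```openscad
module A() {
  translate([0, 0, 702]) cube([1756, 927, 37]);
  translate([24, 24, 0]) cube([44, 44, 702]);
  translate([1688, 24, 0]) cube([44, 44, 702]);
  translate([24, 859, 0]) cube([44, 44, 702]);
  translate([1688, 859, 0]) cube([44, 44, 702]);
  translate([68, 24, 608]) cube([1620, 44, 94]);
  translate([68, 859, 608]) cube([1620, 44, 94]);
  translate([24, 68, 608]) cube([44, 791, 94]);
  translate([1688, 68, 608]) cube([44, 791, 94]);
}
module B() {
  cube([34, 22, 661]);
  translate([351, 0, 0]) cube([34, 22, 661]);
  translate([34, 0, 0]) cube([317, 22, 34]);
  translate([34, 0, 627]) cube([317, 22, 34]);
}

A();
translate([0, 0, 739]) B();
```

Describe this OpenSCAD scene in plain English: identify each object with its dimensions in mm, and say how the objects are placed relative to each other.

A is a rectangular dining table. The top is 1756×927×37 mm with its upper surface at z = 739 mm. It stands on four 44×44 mm square legs, each inset 24 mm from the nearest pair of top edges, running from the floor to the underside of the top. Four apron rails, 44 mm thick and 94 mm tall, run between adjacent legs with their top edges flush with the underside of the top and their outer faces flush with the legs' outer faces.

B is a rectangular picture frame lying in the x–z plane (depth along y). The opening is 317 mm wide (x) by 593 mm tall (z), surrounded by a border 34 mm wide on all four sides. The frame is 22 mm deep and is made of two full-height vertical stiles with two horizontal rails fitted between them.

The picture frame is on top of the table.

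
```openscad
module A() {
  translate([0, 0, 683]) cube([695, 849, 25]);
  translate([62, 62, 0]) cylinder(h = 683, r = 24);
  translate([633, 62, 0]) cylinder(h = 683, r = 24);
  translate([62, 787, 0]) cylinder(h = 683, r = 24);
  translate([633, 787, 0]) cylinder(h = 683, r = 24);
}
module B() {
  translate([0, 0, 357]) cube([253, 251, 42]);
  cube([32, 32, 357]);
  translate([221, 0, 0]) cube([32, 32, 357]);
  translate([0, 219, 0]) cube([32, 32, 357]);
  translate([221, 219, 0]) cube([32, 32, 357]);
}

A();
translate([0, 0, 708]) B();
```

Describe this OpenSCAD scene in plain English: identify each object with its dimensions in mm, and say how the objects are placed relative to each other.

A is a table with a 695×849 mm rectangular top, 25 mm thick, top surface at z = 708 mm, supported by four round legs of 48 mm diameter, each leg's bounding box inset 38 mm from the nearest pair of top edges, running from the floor.

B is a simple wooden stool: a rectangular seat 253 mm (x) by 251 mm (y), 42 mm thick, top face at z = 399 mm, on four square legs, each 32×32 mm in cross-section. The legs rest on z = 0, each flush with a corner of the seat.

The stool is on top of the table.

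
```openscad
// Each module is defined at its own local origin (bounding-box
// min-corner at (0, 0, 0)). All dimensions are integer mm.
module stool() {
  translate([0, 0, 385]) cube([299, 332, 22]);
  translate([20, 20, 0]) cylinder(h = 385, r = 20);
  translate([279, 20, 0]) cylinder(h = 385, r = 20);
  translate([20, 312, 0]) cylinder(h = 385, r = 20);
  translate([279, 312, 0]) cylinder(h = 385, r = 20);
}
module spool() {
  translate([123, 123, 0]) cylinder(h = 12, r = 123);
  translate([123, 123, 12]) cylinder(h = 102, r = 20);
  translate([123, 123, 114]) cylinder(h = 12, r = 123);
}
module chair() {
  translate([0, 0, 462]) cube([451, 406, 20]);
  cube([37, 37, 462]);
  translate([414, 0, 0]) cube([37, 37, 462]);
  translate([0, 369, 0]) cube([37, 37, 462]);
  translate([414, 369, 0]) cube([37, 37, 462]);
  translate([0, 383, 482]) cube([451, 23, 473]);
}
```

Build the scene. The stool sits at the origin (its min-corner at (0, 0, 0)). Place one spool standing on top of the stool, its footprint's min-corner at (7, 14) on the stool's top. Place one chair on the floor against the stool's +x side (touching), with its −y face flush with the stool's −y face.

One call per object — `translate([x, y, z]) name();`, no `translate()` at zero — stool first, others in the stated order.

stool();
translate([7, 14, 407]) spool();
translate([299, 0, 0]) chair();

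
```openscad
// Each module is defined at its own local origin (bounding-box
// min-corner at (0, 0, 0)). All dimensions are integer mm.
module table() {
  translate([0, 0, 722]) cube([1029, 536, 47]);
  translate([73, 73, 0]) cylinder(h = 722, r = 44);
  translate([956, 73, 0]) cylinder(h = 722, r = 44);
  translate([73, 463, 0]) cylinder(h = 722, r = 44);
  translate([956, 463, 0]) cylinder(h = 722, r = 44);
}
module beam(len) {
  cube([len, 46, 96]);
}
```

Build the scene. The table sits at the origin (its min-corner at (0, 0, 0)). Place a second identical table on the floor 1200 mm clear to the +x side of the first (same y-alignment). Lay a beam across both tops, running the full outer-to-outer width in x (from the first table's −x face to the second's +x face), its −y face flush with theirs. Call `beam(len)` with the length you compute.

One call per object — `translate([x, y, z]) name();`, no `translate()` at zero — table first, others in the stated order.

table();
translate([2229, 0, 0]) table();
translate([0, 0, 769]) beam(3258);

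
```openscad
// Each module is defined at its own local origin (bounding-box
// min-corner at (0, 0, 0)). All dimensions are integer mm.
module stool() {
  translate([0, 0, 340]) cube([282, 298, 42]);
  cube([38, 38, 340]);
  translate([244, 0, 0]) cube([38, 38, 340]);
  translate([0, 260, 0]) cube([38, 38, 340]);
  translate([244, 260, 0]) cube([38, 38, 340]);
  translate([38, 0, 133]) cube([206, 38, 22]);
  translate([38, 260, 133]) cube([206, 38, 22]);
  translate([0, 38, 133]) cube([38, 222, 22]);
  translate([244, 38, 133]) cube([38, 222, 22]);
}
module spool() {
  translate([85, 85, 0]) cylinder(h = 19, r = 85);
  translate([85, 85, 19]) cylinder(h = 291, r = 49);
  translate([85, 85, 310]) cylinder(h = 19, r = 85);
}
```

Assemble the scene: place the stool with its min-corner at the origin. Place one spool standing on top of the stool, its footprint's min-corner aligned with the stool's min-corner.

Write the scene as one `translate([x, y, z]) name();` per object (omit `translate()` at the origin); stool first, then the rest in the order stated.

stool();
translate([0, 0, 382]) spool();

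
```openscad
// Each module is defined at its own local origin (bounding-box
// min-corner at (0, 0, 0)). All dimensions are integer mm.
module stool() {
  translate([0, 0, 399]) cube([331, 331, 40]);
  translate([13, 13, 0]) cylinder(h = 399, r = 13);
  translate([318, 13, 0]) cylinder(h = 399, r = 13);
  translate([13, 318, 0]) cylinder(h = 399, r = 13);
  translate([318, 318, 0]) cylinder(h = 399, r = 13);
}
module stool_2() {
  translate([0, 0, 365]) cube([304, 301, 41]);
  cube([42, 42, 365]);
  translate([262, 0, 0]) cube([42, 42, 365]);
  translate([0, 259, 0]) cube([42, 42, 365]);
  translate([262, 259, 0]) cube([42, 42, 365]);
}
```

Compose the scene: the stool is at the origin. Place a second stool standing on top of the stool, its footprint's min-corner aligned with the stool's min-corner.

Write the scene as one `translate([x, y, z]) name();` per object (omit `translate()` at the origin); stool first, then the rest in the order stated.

stool();
translate([0, 0, 439]) stool_2();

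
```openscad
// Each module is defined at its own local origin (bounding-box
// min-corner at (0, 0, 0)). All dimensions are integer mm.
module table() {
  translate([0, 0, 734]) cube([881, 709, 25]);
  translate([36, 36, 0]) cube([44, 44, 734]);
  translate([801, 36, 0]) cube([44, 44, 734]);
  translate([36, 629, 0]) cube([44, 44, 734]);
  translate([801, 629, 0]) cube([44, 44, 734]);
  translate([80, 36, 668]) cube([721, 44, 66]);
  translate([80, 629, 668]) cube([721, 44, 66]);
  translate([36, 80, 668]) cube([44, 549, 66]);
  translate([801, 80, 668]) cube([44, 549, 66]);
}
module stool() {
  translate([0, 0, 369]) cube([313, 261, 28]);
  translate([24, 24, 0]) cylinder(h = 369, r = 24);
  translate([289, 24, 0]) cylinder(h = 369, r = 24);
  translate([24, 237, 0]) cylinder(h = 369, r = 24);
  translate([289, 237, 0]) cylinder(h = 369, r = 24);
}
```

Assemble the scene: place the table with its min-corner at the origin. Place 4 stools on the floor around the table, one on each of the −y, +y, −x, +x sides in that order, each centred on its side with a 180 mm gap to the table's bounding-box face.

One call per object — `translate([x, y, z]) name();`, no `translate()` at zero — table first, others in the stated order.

table();
translate([284, -441, 0]) stool();
translate([284, 889, 0]) stool();
translate([-493, 224, 0]) stool();
translate([1061, 224, 0]) stool();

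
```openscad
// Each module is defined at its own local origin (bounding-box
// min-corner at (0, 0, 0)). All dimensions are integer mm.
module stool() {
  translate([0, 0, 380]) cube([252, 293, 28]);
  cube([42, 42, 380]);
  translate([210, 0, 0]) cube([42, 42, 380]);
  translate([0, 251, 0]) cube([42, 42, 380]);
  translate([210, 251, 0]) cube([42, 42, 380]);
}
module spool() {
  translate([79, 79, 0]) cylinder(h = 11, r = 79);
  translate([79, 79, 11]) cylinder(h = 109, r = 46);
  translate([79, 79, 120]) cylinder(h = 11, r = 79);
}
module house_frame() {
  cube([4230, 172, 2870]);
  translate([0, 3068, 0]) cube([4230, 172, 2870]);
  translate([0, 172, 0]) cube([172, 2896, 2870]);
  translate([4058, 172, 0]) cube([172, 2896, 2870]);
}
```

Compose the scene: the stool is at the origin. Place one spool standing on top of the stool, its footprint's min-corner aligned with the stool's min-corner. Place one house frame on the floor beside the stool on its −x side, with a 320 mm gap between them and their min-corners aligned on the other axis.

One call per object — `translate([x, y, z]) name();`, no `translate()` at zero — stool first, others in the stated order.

stool();
translate([0, 0, 408]) spool();
translate([-4550, 0, 0]) house_frame();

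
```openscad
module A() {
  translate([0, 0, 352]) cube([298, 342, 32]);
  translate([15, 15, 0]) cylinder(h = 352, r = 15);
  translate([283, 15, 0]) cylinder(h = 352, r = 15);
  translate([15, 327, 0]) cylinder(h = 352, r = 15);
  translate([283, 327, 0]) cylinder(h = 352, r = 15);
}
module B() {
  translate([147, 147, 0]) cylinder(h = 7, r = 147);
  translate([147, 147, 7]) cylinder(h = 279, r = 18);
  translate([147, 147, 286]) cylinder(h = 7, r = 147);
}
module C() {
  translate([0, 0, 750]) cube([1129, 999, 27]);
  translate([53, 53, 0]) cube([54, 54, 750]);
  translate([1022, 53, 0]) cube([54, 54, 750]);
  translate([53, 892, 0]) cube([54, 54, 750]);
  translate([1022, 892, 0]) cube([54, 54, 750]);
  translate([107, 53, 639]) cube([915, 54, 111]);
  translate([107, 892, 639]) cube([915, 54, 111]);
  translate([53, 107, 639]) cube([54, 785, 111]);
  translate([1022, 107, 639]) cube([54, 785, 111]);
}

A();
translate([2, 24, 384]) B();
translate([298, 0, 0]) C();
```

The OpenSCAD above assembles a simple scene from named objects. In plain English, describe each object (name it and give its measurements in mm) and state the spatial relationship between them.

A is a four-legged stool. The seat is 298×342 mm, 32 mm thick, top at z = 384 mm. It stands on four round legs, each 30 mm in diameter, from z = 0 to the seat underside, each leg's axis is inset half a diameter from the nearest pair of seat edges (so the leg's bounding box is flush with the corner).

B is a spool: two coaxial disc flanges of radius 147 mm and thickness 7 mm, joined by a core cylinder of radius 18 mm and height 279 mm. The lower flange rests on z = 0 and the three cylinders share a vertical axis.

C is a table: top 1129 mm (x) × 999 mm (y), 27 mm thick, upper face at z = 777 mm, on four 54×54 mm square legs, each inset 53 mm from the nearest pair of top edges, running from z = 0 to the bottom of the top. Four apron rails, 54 mm thick and 111 mm tall, run between adjacent legs with their top edges flush with the underside of the top and their outer faces flush with the legs' outer faces.

The spool is on top of the stool, centred. The table is against the stool's +x side, with their −y faces flush.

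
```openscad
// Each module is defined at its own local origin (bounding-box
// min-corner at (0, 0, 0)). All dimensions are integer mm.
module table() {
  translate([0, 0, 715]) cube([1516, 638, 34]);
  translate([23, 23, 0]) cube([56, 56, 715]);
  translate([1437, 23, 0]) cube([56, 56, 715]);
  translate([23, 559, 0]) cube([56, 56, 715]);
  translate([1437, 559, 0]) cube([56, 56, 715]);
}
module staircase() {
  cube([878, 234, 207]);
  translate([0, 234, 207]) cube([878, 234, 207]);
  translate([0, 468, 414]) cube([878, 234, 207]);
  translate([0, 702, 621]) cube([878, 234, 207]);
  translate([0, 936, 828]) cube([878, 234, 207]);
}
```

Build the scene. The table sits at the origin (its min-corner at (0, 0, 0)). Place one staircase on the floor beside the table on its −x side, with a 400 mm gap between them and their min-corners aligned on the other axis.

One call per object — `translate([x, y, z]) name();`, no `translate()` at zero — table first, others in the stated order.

table();
translate([-1278, 0, 0]) staircase();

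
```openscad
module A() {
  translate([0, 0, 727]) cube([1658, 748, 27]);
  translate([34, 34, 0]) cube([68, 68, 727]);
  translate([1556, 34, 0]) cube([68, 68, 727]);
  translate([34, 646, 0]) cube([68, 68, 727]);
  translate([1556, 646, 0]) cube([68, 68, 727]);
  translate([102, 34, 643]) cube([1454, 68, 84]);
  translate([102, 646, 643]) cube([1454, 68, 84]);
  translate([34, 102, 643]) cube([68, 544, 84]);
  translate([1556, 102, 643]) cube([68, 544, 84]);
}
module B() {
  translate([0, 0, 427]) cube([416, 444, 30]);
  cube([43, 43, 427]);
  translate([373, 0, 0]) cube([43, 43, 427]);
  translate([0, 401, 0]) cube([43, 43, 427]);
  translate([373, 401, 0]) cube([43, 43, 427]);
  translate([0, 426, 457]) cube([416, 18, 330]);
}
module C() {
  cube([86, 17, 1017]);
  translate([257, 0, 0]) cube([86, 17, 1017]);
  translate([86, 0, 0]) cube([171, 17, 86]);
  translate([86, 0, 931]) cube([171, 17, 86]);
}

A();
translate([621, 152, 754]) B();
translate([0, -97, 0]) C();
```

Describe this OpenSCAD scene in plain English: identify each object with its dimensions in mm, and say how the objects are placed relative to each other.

A is a rectangular dining table. The top is 1658×748×27 mm with its upper surface at z = 754 mm. It stands on four 68×68 mm square legs, each inset 34 mm from the nearest pair of top edges, running from the floor to the underside of the top. Four apron rails, 68 mm thick and 84 mm tall, run between adjacent legs with their top edges flush with the underside of the top and their outer faces flush with the legs' outer faces.

B is a chair: 416×444 mm seat, 30 mm thick, top at z = 457 mm, on four 43 mm square corner legs flush with the seat edges. A 18 mm thick backrest slab spans the full seat width, extending 330 mm above the seat top, its back face flush with the seat's +y edge.

C is a rectangular picture frame lying in the x–z plane (depth along y). The opening is 171 mm wide (x) by 845 mm tall (z), surrounded by a border 86 mm wide on all four sides. The frame is 17 mm deep and is made of two full-height vertical stiles with two horizontal rails fitted between them.

The chair is on top of the table, centred. The picture frame is on the floor beside the table on its −y side.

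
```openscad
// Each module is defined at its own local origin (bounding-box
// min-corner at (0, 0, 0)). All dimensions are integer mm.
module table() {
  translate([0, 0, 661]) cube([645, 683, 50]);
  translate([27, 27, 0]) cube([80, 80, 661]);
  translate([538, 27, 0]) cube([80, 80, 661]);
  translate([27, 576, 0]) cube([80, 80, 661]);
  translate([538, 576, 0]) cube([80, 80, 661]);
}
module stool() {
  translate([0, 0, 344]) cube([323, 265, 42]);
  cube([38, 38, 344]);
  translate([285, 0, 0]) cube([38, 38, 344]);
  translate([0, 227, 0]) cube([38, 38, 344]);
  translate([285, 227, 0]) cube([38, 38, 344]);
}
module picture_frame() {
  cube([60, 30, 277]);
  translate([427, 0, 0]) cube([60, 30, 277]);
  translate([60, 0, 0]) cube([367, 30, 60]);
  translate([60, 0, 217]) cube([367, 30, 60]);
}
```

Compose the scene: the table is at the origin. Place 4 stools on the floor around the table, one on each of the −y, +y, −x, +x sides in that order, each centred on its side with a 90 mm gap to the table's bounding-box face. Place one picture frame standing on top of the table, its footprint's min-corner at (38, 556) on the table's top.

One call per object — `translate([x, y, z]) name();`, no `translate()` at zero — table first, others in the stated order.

table();
translate([161, -355, 0]) stool();
translate([161, 773, 0]) stool();
translate([-413, 209, 0]) stool();
translate([735, 209, 0]) stool();
translate([38, 556, 711]) picture_frame();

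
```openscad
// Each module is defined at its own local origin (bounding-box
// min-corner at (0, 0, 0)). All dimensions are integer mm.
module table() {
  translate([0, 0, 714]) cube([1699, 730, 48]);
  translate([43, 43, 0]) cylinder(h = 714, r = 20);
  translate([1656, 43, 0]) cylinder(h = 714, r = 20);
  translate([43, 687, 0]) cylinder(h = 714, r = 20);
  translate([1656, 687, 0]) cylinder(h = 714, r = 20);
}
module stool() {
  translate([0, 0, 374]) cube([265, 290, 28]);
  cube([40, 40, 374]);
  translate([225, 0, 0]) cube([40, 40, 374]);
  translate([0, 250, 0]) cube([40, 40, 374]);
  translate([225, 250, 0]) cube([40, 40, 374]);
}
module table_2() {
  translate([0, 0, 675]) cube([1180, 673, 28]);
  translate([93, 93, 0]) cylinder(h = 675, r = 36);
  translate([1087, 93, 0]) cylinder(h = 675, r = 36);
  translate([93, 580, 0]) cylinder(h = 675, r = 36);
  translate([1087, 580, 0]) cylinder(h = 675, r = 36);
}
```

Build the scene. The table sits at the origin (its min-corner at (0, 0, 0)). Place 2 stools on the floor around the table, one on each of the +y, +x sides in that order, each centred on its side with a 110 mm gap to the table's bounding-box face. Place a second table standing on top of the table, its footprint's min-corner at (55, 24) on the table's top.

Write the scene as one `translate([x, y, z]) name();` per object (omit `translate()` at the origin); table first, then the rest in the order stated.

table();
translate([717, 840, 0]) stool();
translate([1809, 220, 0]) stool();
translate([55, 24, 762]) table_2();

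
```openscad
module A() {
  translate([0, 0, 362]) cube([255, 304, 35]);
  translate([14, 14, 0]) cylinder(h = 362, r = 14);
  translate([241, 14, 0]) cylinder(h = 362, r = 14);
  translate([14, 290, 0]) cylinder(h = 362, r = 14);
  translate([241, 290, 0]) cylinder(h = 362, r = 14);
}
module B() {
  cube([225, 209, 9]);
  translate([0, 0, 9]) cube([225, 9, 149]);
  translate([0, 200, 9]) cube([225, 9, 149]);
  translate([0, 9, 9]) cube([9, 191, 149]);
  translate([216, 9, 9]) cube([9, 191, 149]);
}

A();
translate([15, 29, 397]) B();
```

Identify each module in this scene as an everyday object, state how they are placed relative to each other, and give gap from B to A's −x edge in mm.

A is a stool. B is an open box. The open box is on top of the stool. The gap from the open box to the stool's −x edge is 15 mm.

The open box's min-x is at 15; the stool's min-x is 0; gap = 15 mm.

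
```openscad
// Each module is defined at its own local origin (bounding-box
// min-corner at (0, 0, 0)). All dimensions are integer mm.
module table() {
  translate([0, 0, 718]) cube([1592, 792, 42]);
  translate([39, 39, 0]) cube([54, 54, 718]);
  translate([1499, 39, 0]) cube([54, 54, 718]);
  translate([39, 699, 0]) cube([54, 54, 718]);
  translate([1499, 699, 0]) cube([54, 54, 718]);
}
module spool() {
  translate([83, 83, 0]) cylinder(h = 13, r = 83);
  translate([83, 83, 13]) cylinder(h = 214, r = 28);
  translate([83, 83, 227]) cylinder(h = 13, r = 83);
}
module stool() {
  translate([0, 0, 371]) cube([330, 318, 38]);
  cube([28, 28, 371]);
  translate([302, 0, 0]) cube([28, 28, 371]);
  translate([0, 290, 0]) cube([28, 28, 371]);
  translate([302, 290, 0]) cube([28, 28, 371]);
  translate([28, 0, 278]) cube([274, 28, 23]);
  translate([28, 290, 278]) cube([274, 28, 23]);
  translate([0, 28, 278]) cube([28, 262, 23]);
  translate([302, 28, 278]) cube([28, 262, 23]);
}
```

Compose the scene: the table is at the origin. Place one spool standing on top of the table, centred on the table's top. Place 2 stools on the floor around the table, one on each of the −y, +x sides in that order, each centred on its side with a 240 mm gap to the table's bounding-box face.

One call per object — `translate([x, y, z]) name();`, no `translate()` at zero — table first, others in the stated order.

table();
translate([713, 313, 760]) spool();
translate([631, -558, 0]) stool();
translate([1832, 237, 0]) stool();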